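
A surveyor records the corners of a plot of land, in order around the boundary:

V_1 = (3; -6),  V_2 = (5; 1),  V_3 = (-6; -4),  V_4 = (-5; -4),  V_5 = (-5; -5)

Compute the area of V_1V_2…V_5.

Apply the surveyor's formula: 2A = Σ (x_i·y_{i+1} − x_{i+1}·y_i), indices taken mod 5.
Cross-terms: 33, -14, 4, 5, 45  ⇒  Σ = 73
Area = |Σ|/2 = 36.5.

36.5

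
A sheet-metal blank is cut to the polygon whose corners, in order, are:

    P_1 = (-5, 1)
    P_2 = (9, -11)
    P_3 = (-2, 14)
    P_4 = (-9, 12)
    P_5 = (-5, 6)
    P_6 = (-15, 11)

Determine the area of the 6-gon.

Apply Gauss's area formula: 2A = Σ (x_i·y_{i+1} − x_{i+1}·y_i), indices taken mod 6.
P_1→P_2: (-5)(-11) − (9)(1) = 46
P_2→P_3: (9)(14) − (-2)(-11) = 104
P_3→P_4: (-2)(12) − (-9)(14) = 102
P_4→P_5: (-9)(6) − (-5)(12) = 6
P_5→P_6: (-5)(11) − (-15)(6) = 35
P_6→P_1: (-15)(1) − (-5)(11) = 40
Σ = 333
Area = |Σ|/2 = 166.5.

166.5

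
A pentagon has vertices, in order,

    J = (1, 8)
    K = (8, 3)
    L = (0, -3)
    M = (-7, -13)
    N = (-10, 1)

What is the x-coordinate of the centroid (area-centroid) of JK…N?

Apply Gauss's area formula. First the cross-terms c_i = x_i·y_{i+1} − x_{i+1}·y_i:
  -61, -24, -21, -137, -81  ⇒  2A = -324, A = -162.
Then Σ (x_i + x_{i+1})·c_i = 2464, so x̄ = 2464 / (6·(-162)) = -616/243.

-616/243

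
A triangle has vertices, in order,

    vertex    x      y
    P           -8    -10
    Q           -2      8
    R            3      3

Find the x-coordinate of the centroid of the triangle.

Apply the shoelace formula. First the cross-terms c_i = x_i·y_{i+1} − x_{i+1}·y_i:
  -84, -30, -6  ⇒  2A = -120, A = -60.
Then Σ (x_i + x_{i+1})·c_i = 840, so x̄ = 840 / (6·(-60)) = -7/3.

-7/3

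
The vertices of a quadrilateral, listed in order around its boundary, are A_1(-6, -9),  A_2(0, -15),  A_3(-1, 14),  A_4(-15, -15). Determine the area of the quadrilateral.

Apply the surveyor's formula: 2A = Σ (x_i·y_{i+1} − x_{i+1}·y_i), indices taken mod 4.
A_1→A_2: (-6)(-15) − (0)(-9) = 90
A_2→A_3: (0)(14) − (-1)(-15) = -15
A_3→A_4: (-1)(-15) − (-15)(14) = 225
A_4→A_1: (-15)(-9) − (-6)(-15) = 45
Σ = 345
Area = |Σ|/2 = 172.5.

172.5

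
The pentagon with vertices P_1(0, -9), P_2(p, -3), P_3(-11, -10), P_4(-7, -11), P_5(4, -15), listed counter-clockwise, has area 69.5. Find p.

The doubled signed area Σ (x_i y_{i+1} − x_{i+1} y_i) is linear in p.
With p=0 it equals 131; the coefficient of p is -1 (from the two edges through P_2).
So -1·p + 131 = 2·69.5 = 139 ⇒ p = -8.

-8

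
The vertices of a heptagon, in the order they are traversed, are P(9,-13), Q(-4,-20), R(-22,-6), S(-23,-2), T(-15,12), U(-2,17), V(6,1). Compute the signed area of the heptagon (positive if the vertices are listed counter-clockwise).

Apply Gauss's area formula: 2A = Σ (x_i·y_{i+1} − x_{i+1}·y_i), indices taken mod 7.
Σ = (-232) + (-416) + (-94) + (-306) + (-231) + (-104) + (-87) = -1470
Signed area = Σ/2 = -735 (negative ⇒ clockwise traversal).

-735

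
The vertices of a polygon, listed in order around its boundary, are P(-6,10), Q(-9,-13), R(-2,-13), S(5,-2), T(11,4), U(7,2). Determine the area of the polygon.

223

Apply Gauss's area formula: 2A = Σ (x_i·y_{i+1} − x_{i+1}·y_i), indices taken mod 6.
Cross-terms: 168, 91, 69, 42, -6, 82  ⇒  Σ = 446
Area = |Σ|/2 = 223.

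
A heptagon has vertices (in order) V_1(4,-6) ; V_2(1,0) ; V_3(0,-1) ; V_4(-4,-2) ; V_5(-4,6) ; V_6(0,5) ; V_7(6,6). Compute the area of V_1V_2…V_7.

Apply the shoelace formula: 2A = Σ (x_i·y_{i+1} − x_{i+1}·y_i), indices taken mod 7.
Σ = (6) + (-1) + (-4) + (-32) + (-20) + (-30) + (-60) = -141
Area = |Σ|/2 = 70.5.

70.5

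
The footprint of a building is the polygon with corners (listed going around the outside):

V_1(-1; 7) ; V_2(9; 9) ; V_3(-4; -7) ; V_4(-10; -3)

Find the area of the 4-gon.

115

Apply the shoelace (surveyor's) formula: 2A = Σ (x_i·y_{i+1} − x_{i+1}·y_i), indices taken mod 4.
V_1→V_2: (-1)(9) − (9)(7) = -72
V_2→V_3: (9)(-7) − (-4)(9) = -27
V_3→V_4: (-4)(-3) − (-10)(-7) = -58
V_4→V_1: (-10)(7) − (-1)(-3) = -73
Σ = -230
Area = |Σ|/2 = 115.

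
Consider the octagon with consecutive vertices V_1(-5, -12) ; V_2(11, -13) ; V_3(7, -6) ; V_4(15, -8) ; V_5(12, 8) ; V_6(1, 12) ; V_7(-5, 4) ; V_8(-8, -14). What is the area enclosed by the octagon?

400

Σ = (197) + (25) + (34) + (216) + (136) + (64) + (102) + (26) = 800
Area = |Σ|/2 = 400.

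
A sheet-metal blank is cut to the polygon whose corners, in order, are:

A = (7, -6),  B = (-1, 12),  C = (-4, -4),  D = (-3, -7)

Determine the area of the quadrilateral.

106.5

Σ = (78) + (52) + (16) + (67) = 213
Area = |Σ|/2 = 106.5.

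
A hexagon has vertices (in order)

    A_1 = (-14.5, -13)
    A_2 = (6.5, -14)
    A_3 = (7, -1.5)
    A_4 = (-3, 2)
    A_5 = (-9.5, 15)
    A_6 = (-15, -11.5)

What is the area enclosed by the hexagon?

Cross-terms: 287.5, 88.25, 9.5, -26, 334.25, 28.25  ⇒  Σ = 721.75
Area = |Σ|/2 = 360.875.

360.875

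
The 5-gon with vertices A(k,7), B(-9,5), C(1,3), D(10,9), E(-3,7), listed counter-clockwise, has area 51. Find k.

The doubled signed area Σ (x_i y_{i+1} − x_{i+1} y_i) is linear in k.
With k=0 it equals 86; the coefficient of k is -2 (from the two edges through A).
So -2·k + 86 = 2·51 = 102 ⇒ k = -8.

-8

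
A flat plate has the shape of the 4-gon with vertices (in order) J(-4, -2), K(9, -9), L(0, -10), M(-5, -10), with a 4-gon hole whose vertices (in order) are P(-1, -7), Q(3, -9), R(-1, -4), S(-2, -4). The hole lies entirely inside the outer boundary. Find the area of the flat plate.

Outer boundary:
Σ = (54) + (-90) + (-50) + (-30) = -116
Area = |Σ|/2 = 58.
Hole:
Apply the shoelace formula: 2A = Σ (x_i·y_{i+1} − x_{i+1}·y_i), indices taken mod 4.
P→Q: (-1)(-9) − (3)(-7) = 30
Q→R: (3)(-4) − (-1)(-9) = -21
R→S: (-1)(-4) − (-2)(-4) = -4
S→P: (-2)(-7) − (-1)(-4) = 10
Σ = 15
Area = |Σ|/2 = 7.5.
Net area = 58 − 7.5 = 50.5.

50.5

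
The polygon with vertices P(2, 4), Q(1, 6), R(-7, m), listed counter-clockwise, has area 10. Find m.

2

Write out the shoelace sum; only the two edges meeting at R involve m:
2·Area = [(1·m − (-7)·6) + ((-7)·4 − 2·m)] + 8
       = -1·m + 22 = 20
⇒ m = 2.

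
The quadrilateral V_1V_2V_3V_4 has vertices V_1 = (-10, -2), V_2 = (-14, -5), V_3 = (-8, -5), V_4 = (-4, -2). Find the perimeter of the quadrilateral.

|V_1V_2| = √((-4)² + (-3)²) = √25 = 5
|V_2V_3| = √((6)² + (0)²) = √36 = 6
|V_3V_4| = √((4)² + (3)²) = √25 = 5
|V_4V_1| = √((-6)² + (0)²) = √36 = 6
Perimeter = 5 + 6 + 5 + 6 = 22.

22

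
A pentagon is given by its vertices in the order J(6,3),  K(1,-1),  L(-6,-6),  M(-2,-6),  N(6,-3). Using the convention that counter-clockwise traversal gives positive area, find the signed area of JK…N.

Apply the shoelace (surveyor's) formula: 2A = Σ (x_i·y_{i+1} − x_{i+1}·y_i), indices taken mod 5.
Cross-terms: -9, -12, 24, 42, 36  ⇒  Σ = 81
Signed area = Σ/2 = 40.5 (positive ⇒ counter-clockwise traversal).

40.5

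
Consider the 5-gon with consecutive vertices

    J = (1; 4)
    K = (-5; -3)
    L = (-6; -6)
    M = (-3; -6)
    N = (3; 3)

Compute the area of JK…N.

32.5

Apply Gauss's area formula: 2A = Σ (x_i·y_{i+1} − x_{i+1}·y_i), indices taken mod 5.
Σ = (17) + (12) + (18) + (9) + (9) = 65
Area = |Σ|/2 = 32.5.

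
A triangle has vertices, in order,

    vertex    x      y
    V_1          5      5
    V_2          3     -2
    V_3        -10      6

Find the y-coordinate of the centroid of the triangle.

3

Apply the shoelace formula. First the cross-terms c_i = x_i·y_{i+1} − x_{i+1}·y_i:
  -25, -2, -80  ⇒  2A = -107, A = -53.5.
Then Σ (y_i + y_{i+1})·c_i = -963, so ȳ = -963 / (6·(-53.5)) = 3.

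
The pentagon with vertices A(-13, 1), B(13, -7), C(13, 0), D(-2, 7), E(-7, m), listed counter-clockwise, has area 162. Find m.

2

Write out the shoelace sum; only the two edges meeting at E involve m:
2·Area = [((-2)·m − (-7)·7) + ((-7)·1 − (-13)·m)] + 260
       = 11·m + 302 = 324
⇒ m = 2.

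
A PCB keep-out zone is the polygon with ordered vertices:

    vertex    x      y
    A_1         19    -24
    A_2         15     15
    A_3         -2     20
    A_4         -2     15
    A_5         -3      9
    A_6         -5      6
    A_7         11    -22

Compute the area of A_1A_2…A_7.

618.5

A_1→A_2: (19)(15) − (15)(-24) = 645
A_2→A_3: (15)(20) − (-2)(15) = 330
A_3→A_4: (-2)(15) − (-2)(20) = 10
A_4→A_5: (-2)(9) − (-3)(15) = 27
A_5→A_6: (-3)(6) − (-5)(9) = 27
A_6→A_7: (-5)(-22) − (11)(6) = 44
A_7→A_1: (11)(-24) − (19)(-22) = 154
Σ = 1237
Area = |Σ|/2 = 618.5.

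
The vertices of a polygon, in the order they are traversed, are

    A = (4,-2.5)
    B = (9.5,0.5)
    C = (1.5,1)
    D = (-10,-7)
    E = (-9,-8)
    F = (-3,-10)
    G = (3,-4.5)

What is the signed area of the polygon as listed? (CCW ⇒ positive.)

Apply the shoelace (surveyor's) formula: 2A = Σ (x_i·y_{i+1} − x_{i+1}·y_i), indices taken mod 7.
Σ = (25.75) + (8.75) + (-0.5) + (17) + (66) + (43.5) + (10.5) = 171
Signed area = Σ/2 = 85.5 (positive ⇒ counter-clockwise traversal).

85.5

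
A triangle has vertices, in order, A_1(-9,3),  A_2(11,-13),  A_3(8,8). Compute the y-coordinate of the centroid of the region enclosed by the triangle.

-2/3

Apply Gauss's area formula. First the cross-terms c_i = x_i·y_{i+1} − x_{i+1}·y_i:
  84, 192, 96  ⇒  2A = 372, A = 186.
Then Σ (y_i + y_{i+1})·c_i = -744, so ȳ = -744 / (6·186) = -2/3.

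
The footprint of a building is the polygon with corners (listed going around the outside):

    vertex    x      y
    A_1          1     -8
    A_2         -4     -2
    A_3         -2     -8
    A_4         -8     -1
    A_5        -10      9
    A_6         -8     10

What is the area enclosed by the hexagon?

Σ = (-34) + (28) + (-62) + (-82) + (-28) + (54) = -124
Area = |Σ|/2 = 62.

62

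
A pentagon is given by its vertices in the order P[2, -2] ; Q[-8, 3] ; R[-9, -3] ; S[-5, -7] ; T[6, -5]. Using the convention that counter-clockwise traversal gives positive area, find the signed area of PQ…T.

P→Q: (2)(3) − (-8)(-2) = -10
Q→R: (-8)(-3) − (-9)(3) = 51
R→S: (-9)(-7) − (-5)(-3) = 48
S→T: (-5)(-5) − (6)(-7) = 67
T→P: (6)(-2) − (2)(-5) = -2
Σ = 154
Signed area = Σ/2 = 77 (positive ⇒ counter-clockwise traversal).

77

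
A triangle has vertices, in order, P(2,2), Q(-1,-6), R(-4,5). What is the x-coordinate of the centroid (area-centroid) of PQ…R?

-1

Apply the surveyor's formula. First the cross-terms c_i = x_i·y_{i+1} − x_{i+1}·y_i:
  -10, -29, -18  ⇒  2A = -57, A = -28.5.
Then Σ (x_i + x_{i+1})·c_i = 171, so x̄ = 171 / (6·(-28.5)) = -1.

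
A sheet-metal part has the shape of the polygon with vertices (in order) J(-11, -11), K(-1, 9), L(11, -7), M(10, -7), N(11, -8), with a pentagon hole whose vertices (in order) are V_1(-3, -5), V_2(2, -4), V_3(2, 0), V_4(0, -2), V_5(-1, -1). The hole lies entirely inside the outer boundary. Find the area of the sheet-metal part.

197.5

Outer boundary:
Cross-terms: -110, -92, -7, -3, -209  ⇒  Σ = -421
Area = |Σ|/2 = 210.5.
Hole:
Apply the shoelace formula: 2A = Σ (x_i·y_{i+1} − x_{i+1}·y_i), indices taken mod 5.
Cross-terms: 22, 8, -4, -2, 2  ⇒  Σ = 26
Area = |Σ|/2 = 13.
Net area = 210.5 − 13 = 197.5.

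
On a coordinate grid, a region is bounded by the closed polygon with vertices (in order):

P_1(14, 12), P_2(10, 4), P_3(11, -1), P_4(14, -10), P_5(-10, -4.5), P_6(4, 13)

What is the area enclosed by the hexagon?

Apply the surveyor's formula: 2A = Σ (x_i·y_{i+1} − x_{i+1}·y_i), indices taken mod 6.
Cross-terms: -64, -54, -96, -163, -112, -134  ⇒  Σ = -623
Area = |Σ|/2 = 311.5.

311.5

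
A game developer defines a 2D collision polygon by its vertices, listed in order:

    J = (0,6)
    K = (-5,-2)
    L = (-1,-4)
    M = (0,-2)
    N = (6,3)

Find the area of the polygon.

Apply the surveyor's formula: 2A = Σ (x_i·y_{i+1} − x_{i+1}·y_i), indices taken mod 5.
Σ = (30) + (18) + (2) + (12) + (36) = 98
Area = |Σ|/2 = 49.

49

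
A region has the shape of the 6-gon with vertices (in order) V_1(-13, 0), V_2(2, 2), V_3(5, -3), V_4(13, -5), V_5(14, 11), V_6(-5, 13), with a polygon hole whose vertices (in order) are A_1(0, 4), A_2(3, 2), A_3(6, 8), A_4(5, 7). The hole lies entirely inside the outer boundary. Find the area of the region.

284.5

Outer boundary:
Σ = (-26) + (-16) + (14) + (213) + (237) + (169) = 591
Area = |Σ|/2 = 295.5.
Hole:
Σ = (-12) + (12) + (2) + (20) = 22
Area = |Σ|/2 = 11.
Net area = 295.5 − 11 = 284.5.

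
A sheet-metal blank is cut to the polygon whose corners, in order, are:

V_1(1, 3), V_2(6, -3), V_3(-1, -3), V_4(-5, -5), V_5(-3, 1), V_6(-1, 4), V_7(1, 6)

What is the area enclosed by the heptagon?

48

Apply the shoelace (surveyor's) formula: 2A = Σ (x_i·y_{i+1} − x_{i+1}·y_i), indices taken mod 7.
V_1→V_2: (1)(-3) − (6)(3) = -21
V_2→V_3: (6)(-3) − (-1)(-3) = -21
V_3→V_4: (-1)(-5) − (-5)(-3) = -10
V_4→V_5: (-5)(1) − (-3)(-5) = -20
V_5→V_6: (-3)(4) − (-1)(1) = -11
V_6→V_7: (-1)(6) − (1)(4) = -10
V_7→V_1: (1)(3) − (1)(6) = -3
Σ = -96
Area = |Σ|/2 = 48.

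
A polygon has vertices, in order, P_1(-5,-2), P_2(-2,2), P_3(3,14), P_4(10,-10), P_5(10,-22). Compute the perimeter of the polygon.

80

|P_1P_2| = √((3)² + (4)²) = √25 = 5
|P_2P_3| = √((5)² + (12)²) = √169 = 13
|P_3P_4| = √((7)² + (-24)²) = √625 = 25
|P_4P_5| = √((0)² + (-12)²) = √144 = 12
|P_5P_1| = √((-15)² + (20)²) = √625 = 25
Perimeter = 5 + 13 + 25 + 12 + 25 = 80.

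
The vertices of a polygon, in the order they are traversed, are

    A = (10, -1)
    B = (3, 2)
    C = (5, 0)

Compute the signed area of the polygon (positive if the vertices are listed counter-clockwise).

Cross-terms: 23, -10, -5  ⇒  Σ = 8
Signed area = Σ/2 = 4 (positive ⇒ counter-clockwise traversal).

4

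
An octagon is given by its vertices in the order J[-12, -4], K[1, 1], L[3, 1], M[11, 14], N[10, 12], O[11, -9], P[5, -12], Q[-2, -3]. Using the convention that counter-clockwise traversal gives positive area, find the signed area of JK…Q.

-181.5

Σ = (-8) + (-2) + (31) + (-8) + (-222) + (-87) + (-39) + (-28) = -363
Signed area = Σ/2 = -181.5 (negative ⇒ clockwise traversal).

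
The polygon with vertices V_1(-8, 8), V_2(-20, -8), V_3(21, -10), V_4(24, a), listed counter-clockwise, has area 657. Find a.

10

Write out the shoelace sum; only the two edges meeting at V_4 involve a:
2·Area = [(21·a − 24·(-10)) + (24·8 − (-8)·a)] + 592
       = 29·a + 1024 = 1314
⇒ a = 10.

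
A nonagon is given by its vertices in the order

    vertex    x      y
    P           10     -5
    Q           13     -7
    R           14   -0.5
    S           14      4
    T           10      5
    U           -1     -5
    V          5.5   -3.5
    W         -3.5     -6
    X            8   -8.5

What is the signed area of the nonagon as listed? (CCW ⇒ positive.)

121.5

Apply the shoelace formula: 2A = Σ (x_i·y_{i+1} − x_{i+1}·y_i), indices taken mod 9.
Σ = (-5) + (91.5) + (63) + (30) + (-45) + (31) + (-45.25) + (77.75) + (45) = 243
Signed area = Σ/2 = 121.5 (positive ⇒ counter-clockwise traversal).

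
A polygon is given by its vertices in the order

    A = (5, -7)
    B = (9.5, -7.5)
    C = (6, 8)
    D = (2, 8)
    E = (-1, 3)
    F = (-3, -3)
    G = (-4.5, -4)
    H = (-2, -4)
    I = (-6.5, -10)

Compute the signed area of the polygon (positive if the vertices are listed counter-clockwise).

Cross-terms: 29, 121, 32, 14, 12, -1.5, 10, -6, 95.5  ⇒  Σ = 306
Signed area = Σ/2 = 153 (positive ⇒ counter-clockwise traversal).

153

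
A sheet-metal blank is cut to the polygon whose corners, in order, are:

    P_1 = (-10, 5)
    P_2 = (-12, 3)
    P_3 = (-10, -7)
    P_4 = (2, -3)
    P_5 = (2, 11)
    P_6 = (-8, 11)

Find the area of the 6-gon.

198

Apply Gauss's area formula: 2A = Σ (x_i·y_{i+1} − x_{i+1}·y_i), indices taken mod 6.
Σ = (30) + (114) + (44) + (28) + (110) + (70) = 396
Area = |Σ|/2 = 198.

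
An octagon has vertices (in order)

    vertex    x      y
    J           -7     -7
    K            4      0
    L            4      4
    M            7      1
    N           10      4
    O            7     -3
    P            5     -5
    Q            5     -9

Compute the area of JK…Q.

79

Σ = (28) + (16) + (-24) + (18) + (-58) + (-20) + (-20) + (-98) = -158
Area = |Σ|/2 = 79.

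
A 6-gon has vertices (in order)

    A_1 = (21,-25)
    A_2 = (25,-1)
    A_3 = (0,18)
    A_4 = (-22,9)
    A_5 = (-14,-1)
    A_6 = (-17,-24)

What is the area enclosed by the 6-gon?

1423

Apply the shoelace (surveyor's) formula: 2A = Σ (x_i·y_{i+1} − x_{i+1}·y_i), indices taken mod 6.
Σ = (604) + (450) + (396) + (148) + (319) + (929) = 2846
Area = |Σ|/2 = 1423.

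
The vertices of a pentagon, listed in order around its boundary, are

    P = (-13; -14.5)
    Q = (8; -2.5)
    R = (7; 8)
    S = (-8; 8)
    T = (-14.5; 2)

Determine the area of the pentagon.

Σ = (148.5) + (81.5) + (120) + (100) + (236.25) = 686.25
Area = |Σ|/2 = 343.125.

343.125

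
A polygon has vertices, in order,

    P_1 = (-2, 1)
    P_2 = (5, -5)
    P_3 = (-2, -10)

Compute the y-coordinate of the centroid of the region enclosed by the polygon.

-14/3

Apply the surveyor's formula. First the cross-terms c_i = x_i·y_{i+1} − x_{i+1}·y_i:
  5, -60, -22  ⇒  2A = -77, A = -38.5.
Then Σ (y_i + y_{i+1})·c_i = 1078, so ȳ = 1078 / (6·(-38.5)) = -14/3.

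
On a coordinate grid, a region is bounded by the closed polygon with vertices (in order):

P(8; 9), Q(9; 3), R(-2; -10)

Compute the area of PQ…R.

39.5

Apply the shoelace formula: 2A = Σ (x_i·y_{i+1} − x_{i+1}·y_i), indices taken mod 3.
P→Q: (8)(3) − (9)(9) = -57
Q→R: (9)(-10) − (-2)(3) = -84
R→P: (-2)(9) − (8)(-10) = 62
Σ = -79
Area = |Σ|/2 = 39.5.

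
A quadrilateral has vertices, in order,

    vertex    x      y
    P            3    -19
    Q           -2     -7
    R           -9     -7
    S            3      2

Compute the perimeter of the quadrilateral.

56

|PQ| = √((-5)² + (12)²) = √169 = 13
|QR| = √((-7)² + (0)²) = √49 = 7
|RS| = √((12)² + (9)²) = √225 = 15
|SP| = √((0)² + (-21)²) = √441 = 21
Perimeter = 13 + 7 + 15 + 21 = 56.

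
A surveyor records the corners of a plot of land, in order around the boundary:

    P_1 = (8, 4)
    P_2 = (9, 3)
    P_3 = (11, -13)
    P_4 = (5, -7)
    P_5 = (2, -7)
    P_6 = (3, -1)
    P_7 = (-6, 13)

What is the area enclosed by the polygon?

135.5

Apply the shoelace (surveyor's) formula: 2A = Σ (x_i·y_{i+1} − x_{i+1}·y_i), indices taken mod 7.
Σ = (-12) + (-150) + (-12) + (-21) + (19) + (33) + (-128) = -271
Area = |Σ|/2 = 135.5.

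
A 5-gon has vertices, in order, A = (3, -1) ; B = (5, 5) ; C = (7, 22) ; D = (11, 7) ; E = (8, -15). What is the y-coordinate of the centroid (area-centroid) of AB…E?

Apply the surveyor's formula. First the cross-terms c_i = x_i·y_{i+1} − x_{i+1}·y_i:
  20, 75, -193, -221, 37  ⇒  2A = -282, A = -141.
Then Σ (y_i + y_{i+1})·c_i = -2316, so ȳ = -2316 / (6·(-141)) = 386/141.

386/141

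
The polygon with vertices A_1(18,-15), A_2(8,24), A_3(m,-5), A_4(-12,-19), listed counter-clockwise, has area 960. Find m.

The doubled signed area Σ (x_i y_{i+1} − x_{i+1} y_i) is linear in m.
With m=0 it equals 974; the coefficient of m is -43 (from the two edges through A_3).
So -43·m + 974 = 2·960 = 1920 ⇒ m = -22.

-22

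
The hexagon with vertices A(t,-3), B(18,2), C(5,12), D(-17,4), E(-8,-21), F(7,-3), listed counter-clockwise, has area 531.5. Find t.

The doubled signed area Σ (x_i y_{i+1} − x_{i+1} y_i) is linear in t.
With t=0 it equals 1023; the coefficient of t is 5 (from the two edges through A).
So 5·t + 1023 = 2·531.5 = 1063 ⇒ t = 8.

8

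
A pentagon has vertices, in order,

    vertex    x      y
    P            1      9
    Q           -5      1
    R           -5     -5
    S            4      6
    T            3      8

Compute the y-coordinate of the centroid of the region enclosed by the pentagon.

283/99

Apply the shoelace (surveyor's) formula. First the cross-terms c_i = x_i·y_{i+1} − x_{i+1}·y_i:
  46, 30, -10, 14, 19  ⇒  2A = 99, A = 49.5.
Then Σ (y_i + y_{i+1})·c_i = 849, so ȳ = 849 / (6·49.5) = 283/99.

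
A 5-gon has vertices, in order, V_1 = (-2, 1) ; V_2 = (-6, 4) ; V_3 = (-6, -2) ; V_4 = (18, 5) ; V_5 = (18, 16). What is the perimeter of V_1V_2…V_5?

|V_1V_2| = √((-4)² + (3)²) = √25 = 5
|V_2V_3| = √((0)² + (-6)²) = √36 = 6
|V_3V_4| = √((24)² + (7)²) = √625 = 25
|V_4V_5| = √((0)² + (11)²) = √121 = 11
|V_5V_1| = √((-20)² + (-15)²) = √625 = 25
Perimeter = 5 + 6 + 25 + 11 + 25 = 72.

72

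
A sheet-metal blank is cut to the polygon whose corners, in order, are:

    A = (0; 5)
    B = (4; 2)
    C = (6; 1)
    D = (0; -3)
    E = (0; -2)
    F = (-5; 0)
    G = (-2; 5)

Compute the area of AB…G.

45.5

Σ = (-20) + (-8) + (-18) + (0) + (-10) + (-25) + (-10) = -91
Area = |Σ|/2 = 45.5.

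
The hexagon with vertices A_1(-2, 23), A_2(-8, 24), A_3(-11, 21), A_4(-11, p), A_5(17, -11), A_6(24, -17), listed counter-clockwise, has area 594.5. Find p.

-4

The doubled signed area Σ (x_i y_{i+1} − x_{i+1} y_i) is linear in p.
With p=0 it equals 1077; the coefficient of p is -28 (from the two edges through A_4).
So -28·p + 1077 = 2·594.5 = 1189 ⇒ p = -4.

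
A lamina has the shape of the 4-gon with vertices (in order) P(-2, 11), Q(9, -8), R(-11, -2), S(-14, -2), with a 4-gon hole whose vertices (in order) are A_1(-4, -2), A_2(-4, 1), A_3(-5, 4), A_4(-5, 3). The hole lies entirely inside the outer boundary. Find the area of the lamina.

174.5

Outer boundary:
Cross-terms: -83, -106, -6, -158  ⇒  Σ = -353
Area = |Σ|/2 = 176.5.
Hole:
Σ = (-12) + (-11) + (5) + (22) = 4
Area = |Σ|/2 = 2.
Net area = 176.5 − 2 = 174.5.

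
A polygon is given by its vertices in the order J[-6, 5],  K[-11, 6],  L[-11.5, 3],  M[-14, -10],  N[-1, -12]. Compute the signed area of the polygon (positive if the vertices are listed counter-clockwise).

Apply the shoelace formula: 2A = Σ (x_i·y_{i+1} − x_{i+1}·y_i), indices taken mod 5.
Cross-terms: 19, 36, 157, 158, -77  ⇒  Σ = 293
Signed area = Σ/2 = 146.5 (positive ⇒ counter-clockwise traversal).

146.5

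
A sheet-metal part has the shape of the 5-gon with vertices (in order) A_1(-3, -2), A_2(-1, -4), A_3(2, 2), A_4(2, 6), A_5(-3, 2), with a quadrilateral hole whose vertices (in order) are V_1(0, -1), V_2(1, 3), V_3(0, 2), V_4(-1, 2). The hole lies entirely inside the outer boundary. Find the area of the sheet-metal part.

Outer boundary:
Apply the surveyor's formula: 2A = Σ (x_i·y_{i+1} − x_{i+1}·y_i), indices taken mod 5.
Cross-terms: 10, 6, 8, 22, 12  ⇒  Σ = 58
Area = |Σ|/2 = 29.
Hole:
Apply Gauss's area formula: 2A = Σ (x_i·y_{i+1} − x_{i+1}·y_i), indices taken mod 4.
Σ = (1) + (2) + (2) + (1) = 6
Area = |Σ|/2 = 3.
Net area = 29 − 3 = 26.

26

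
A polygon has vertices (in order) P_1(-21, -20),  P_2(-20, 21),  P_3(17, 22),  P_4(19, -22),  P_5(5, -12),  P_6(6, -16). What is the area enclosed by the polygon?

1506

Apply the shoelace (surveyor's) formula: 2A = Σ (x_i·y_{i+1} − x_{i+1}·y_i), indices taken mod 6.
P_1→P_2: (-21)(21) − (-20)(-20) = -841
P_2→P_3: (-20)(22) − (17)(21) = -797
P_3→P_4: (17)(-22) − (19)(22) = -792
P_4→P_5: (19)(-12) − (5)(-22) = -118
P_5→P_6: (5)(-16) − (6)(-12) = -8
P_6→P_1: (6)(-20) − (-21)(-16) = -456
Σ = -3012
Area = |Σ|/2 = 1506.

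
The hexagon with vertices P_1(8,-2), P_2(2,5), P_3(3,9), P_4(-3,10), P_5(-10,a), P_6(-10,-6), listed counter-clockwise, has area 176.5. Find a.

The doubled signed area Σ (x_i y_{i+1} − x_{i+1} y_i) is linear in a.
With a=0 it equals 332; the coefficient of a is 7 (from the two edges through P_5).
So 7·a + 332 = 2·176.5 = 353 ⇒ a = 3.

3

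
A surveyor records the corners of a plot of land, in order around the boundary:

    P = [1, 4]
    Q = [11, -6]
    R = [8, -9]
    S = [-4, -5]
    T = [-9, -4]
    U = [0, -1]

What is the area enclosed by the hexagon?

98

Apply the shoelace formula: 2A = Σ (x_i·y_{i+1} − x_{i+1}·y_i), indices taken mod 6.
Σ = (-50) + (-51) + (-76) + (-29) + (9) + (1) = -196
Area = |Σ|/2 = 98.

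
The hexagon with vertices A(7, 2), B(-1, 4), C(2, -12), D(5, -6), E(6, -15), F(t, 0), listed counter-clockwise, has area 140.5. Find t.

The doubled signed area Σ (x_i y_{i+1} − x_{i+1} y_i) is linear in t.
With t=0 it equals 43; the coefficient of t is 17 (from the two edges through F).
So 17·t + 43 = 2·140.5 = 281 ⇒ t = 14.

14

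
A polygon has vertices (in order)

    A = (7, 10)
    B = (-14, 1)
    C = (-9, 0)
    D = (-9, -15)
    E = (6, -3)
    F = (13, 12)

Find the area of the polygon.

Apply the surveyor's formula: 2A = Σ (x_i·y_{i+1} − x_{i+1}·y_i), indices taken mod 6.
Cross-terms: 147, 9, 135, 117, 111, 46  ⇒  Σ = 565
Area = |Σ|/2 = 282.5.

282.5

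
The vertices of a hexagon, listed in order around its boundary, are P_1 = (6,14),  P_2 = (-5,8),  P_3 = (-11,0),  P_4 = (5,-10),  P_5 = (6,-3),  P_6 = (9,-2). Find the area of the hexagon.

257

Cross-terms: 118, 88, 110, 45, 15, 138  ⇒  Σ = 514
Area = |Σ|/2 = 257.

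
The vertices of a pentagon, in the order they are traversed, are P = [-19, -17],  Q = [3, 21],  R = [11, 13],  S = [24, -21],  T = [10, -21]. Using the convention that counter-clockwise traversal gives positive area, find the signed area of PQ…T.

-973

Apply Gauss's area formula: 2A = Σ (x_i·y_{i+1} − x_{i+1}·y_i), indices taken mod 5.
P→Q: (-19)(21) − (3)(-17) = -348
Q→R: (3)(13) − (11)(21) = -192
R→S: (11)(-21) − (24)(13) = -543
S→T: (24)(-21) − (10)(-21) = -294
T→P: (10)(-17) − (-19)(-21) = -569
Σ = -1946
Signed area = Σ/2 = -973 (negative ⇒ clockwise traversal).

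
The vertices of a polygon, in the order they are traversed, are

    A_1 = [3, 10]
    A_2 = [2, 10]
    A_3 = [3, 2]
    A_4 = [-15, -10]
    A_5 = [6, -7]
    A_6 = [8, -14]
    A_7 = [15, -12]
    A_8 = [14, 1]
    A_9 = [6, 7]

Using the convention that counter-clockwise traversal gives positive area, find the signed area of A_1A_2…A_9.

274.5

Apply the shoelace formula: 2A = Σ (x_i·y_{i+1} − x_{i+1}·y_i), indices taken mod 9.
Σ = (10) + (-26) + (0) + (165) + (-28) + (114) + (183) + (92) + (39) = 549
Signed area = Σ/2 = 274.5 (positive ⇒ counter-clockwise traversal).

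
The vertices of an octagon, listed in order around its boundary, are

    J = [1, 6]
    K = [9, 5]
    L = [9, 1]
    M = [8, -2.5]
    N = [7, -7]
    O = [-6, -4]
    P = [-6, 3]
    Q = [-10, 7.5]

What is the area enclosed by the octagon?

174.25

Cross-terms: -49, -36, -30.5, -38.5, -70, -42, -15, -67.5  ⇒  Σ = -348.5
Area = |Σ|/2 = 174.25.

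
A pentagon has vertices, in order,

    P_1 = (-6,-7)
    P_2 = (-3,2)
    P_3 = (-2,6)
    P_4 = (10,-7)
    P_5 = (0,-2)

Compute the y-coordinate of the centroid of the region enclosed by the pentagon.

Apply the shoelace (surveyor's) formula. First the cross-terms c_i = x_i·y_{i+1} − x_{i+1}·y_i:
  -33, -14, -46, -20, -12  ⇒  2A = -125, A = -62.5.
Then Σ (y_i + y_{i+1})·c_i = 387, so ȳ = 387 / (6·(-62.5)) = -1.032.

-1.032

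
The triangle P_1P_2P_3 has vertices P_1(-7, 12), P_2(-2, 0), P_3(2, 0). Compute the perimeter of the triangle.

32

|P_1P_2| = √((5)² + (-12)²) = √169 = 13
|P_2P_3| = √((4)² + (0)²) = √16 = 4
|P_3P_1| = √((-9)² + (12)²) = √225 = 15
Perimeter = 13 + 4 + 15 = 32.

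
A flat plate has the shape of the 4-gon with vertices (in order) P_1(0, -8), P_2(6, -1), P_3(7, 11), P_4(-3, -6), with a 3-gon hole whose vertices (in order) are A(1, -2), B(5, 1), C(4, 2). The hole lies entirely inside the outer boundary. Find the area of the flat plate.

64.5

Outer boundary:
Apply Gauss's area formula: 2A = Σ (x_i·y_{i+1} − x_{i+1}·y_i), indices taken mod 4.
P_1→P_2: (0)(-1) − (6)(-8) = 48
P_2→P_3: (6)(11) − (7)(-1) = 73
P_3→P_4: (7)(-6) − (-3)(11) = -9
P_4→P_1: (-3)(-8) − (0)(-6) = 24
Σ = 136
Area = |Σ|/2 = 68.
Hole:
Apply Gauss's area formula: 2A = Σ (x_i·y_{i+1} − x_{i+1}·y_i), indices taken mod 3.
Cross-terms: 11, 6, -10  ⇒  Σ = 7
Area = |Σ|/2 = 3.5.
Net area = 68 − 3.5 = 64.5.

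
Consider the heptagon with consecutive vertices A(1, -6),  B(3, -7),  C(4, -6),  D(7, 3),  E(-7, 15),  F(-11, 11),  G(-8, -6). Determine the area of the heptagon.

248.5

Σ = (11) + (10) + (54) + (126) + (88) + (154) + (54) = 497
Area = |Σ|/2 = 248.5.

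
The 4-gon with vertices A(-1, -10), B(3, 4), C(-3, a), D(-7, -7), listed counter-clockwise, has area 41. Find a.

Write out the shoelace sum; only the two edges meeting at C involve a:
2·Area = [(3·a − (-3)·4) + ((-3)·(-7) − (-7)·a)] + 89
       = 10·a + 122 = 82
⇒ a = -4.

-4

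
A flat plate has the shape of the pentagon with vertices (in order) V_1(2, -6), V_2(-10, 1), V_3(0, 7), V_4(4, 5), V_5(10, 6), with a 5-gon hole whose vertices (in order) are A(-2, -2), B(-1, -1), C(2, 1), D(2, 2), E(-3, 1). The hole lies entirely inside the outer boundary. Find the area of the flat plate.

117.5

Outer boundary:
Apply Gauss's area formula: 2A = Σ (x_i·y_{i+1} − x_{i+1}·y_i), indices taken mod 5.
Σ = (-58) + (-70) + (-28) + (-26) + (-72) = -254
Area = |Σ|/2 = 127.
Hole:
Apply the surveyor's formula: 2A = Σ (x_i·y_{i+1} − x_{i+1}·y_i), indices taken mod 5.
Σ = (0) + (1) + (2) + (8) + (8) = 19
Area = |Σ|/2 = 9.5.
Net area = 127 − 9.5 = 117.5.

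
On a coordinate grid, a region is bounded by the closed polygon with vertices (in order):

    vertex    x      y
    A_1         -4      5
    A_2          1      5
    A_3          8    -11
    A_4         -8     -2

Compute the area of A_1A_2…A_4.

Σ = (-25) + (-51) + (-104) + (-48) = -228
Area = |Σ|/2 = 114.

114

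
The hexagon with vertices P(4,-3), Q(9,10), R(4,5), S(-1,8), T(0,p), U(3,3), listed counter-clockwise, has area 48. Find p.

-2

The doubled signed area Σ (x_i y_{i+1} − x_{i+1} y_i) is linear in p.
With p=0 it equals 88; the coefficient of p is -4 (from the two edges through T).
So -4·p + 88 = 2·48 = 96 ⇒ p = -2.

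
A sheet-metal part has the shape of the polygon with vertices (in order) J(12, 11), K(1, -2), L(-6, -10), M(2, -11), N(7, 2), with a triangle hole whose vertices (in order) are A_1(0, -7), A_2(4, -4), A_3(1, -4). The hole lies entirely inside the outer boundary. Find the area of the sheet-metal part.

Outer boundary:
Cross-terms: -35, -22, 86, 81, 53  ⇒  Σ = 163
Area = |Σ|/2 = 81.5.
Hole:
Apply the surveyor's formula: 2A = Σ (x_i·y_{i+1} − x_{i+1}·y_i), indices taken mod 3.
Σ = (28) + (-12) + (-7) = 9
Area = |Σ|/2 = 4.5.
Net area = 81.5 − 4.5 = 77.

77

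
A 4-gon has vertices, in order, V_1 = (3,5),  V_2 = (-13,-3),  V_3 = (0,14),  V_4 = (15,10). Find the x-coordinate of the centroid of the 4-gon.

Apply the shoelace (surveyor's) formula. First the cross-terms c_i = x_i·y_{i+1} − x_{i+1}·y_i:
  56, -182, -210, 45  ⇒  2A = -291, A = -145.5.
Then Σ (x_i + x_{i+1})·c_i = -534, so x̄ = -534 / (6·(-145.5)) = 178/291.

178/291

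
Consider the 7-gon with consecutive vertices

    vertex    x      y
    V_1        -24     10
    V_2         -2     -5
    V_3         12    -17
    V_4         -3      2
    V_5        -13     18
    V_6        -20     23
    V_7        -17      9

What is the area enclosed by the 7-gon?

Σ = (140) + (94) + (-27) + (-28) + (61) + (211) + (46) = 497
Area = |Σ|/2 = 248.5.

248.5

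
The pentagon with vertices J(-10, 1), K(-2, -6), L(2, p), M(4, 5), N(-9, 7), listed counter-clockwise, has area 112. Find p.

The doubled signed area Σ (x_i y_{i+1} − x_{i+1} y_i) is linear in p.
With p=0 it equals 218; the coefficient of p is -6 (from the two edges through L).
So -6·p + 218 = 2·112 = 224 ⇒ p = -1.

-1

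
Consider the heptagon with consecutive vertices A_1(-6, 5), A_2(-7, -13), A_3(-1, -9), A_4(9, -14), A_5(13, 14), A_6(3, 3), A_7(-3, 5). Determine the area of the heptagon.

Cross-terms: 113, 50, 95, 308, -3, 24, 15  ⇒  Σ = 602
Area = |Σ|/2 = 301.

301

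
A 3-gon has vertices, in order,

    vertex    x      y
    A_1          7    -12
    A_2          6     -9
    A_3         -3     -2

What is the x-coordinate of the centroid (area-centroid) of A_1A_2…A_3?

Apply Gauss's area formula. First the cross-terms c_i = x_i·y_{i+1} − x_{i+1}·y_i:
  9, -39, 50  ⇒  2A = 20, A = 10.
Then Σ (x_i + x_{i+1})·c_i = 200, so x̄ = 200 / (6·10) = 10/3.

10/3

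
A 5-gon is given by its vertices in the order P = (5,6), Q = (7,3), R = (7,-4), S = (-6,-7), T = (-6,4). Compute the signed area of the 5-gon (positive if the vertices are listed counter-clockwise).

-135.5

Apply the shoelace (surveyor's) formula: 2A = Σ (x_i·y_{i+1} − x_{i+1}·y_i), indices taken mod 5.
Σ = (-27) + (-49) + (-73) + (-66) + (-56) = -271
Signed area = Σ/2 = -135.5 (negative ⇒ clockwise traversal).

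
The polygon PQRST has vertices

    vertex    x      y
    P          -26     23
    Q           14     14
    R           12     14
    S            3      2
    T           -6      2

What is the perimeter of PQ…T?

|PQ| = √((40)² + (-9)²) = √1681 = 41
|QR| = √((-2)² + (0)²) = √4 = 2
|RS| = √((-9)² + (-12)²) = √225 = 15
|ST| = √((-9)² + (0)²) = √81 = 9
|TP| = √((-20)² + (21)²) = √841 = 29
Perimeter = 41 + 2 + 15 + 9 + 29 = 96.

96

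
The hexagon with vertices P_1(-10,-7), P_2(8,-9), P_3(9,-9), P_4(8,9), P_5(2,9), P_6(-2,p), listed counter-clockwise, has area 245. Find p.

8

Write out the shoelace sum; only the two edges meeting at P_6 involve p:
2·Area = [(2·p − (-2)·9) + ((-2)·(-7) − (-10)·p)] + 362
       = 12·p + 394 = 490
⇒ p = 8.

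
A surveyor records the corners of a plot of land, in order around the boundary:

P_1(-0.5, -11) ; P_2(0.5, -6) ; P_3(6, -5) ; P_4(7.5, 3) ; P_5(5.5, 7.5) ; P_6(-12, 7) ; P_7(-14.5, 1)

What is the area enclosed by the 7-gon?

257.625

Apply Gauss's area formula: 2A = Σ (x_i·y_{i+1} − x_{i+1}·y_i), indices taken mod 7.
P_1→P_2: (-0.5)(-6) − (0.5)(-11) = 8.5
P_2→P_3: (0.5)(-5) − (6)(-6) = 33.5
P_3→P_4: (6)(3) − (7.5)(-5) = 55.5
P_4→P_5: (7.5)(7.5) − (5.5)(3) = 39.75
P_5→P_6: (5.5)(7) − (-12)(7.5) = 128.5
P_6→P_7: (-12)(1) − (-14.5)(7) = 89.5
P_7→P_1: (-14.5)(-11) − (-0.5)(1) = 160
Σ = 515.25
Area = |Σ|/2 = 257.625.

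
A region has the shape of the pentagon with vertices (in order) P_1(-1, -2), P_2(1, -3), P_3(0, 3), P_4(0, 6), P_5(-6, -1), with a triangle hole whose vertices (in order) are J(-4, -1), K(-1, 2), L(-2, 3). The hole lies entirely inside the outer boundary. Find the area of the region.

Outer boundary:
Apply Gauss's area formula: 2A = Σ (x_i·y_{i+1} − x_{i+1}·y_i), indices taken mod 5.
Σ = (5) + (3) + (0) + (36) + (11) = 55
Area = |Σ|/2 = 27.5.
Hole:
Σ = (-9) + (1) + (14) = 6
Area = |Σ|/2 = 3.
Net area = 27.5 − 3 = 24.5.

24.5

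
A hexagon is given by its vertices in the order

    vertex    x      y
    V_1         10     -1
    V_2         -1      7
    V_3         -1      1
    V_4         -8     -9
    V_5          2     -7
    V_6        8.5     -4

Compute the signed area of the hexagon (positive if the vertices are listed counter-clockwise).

124.5

Apply the shoelace (surveyor's) formula: 2A = Σ (x_i·y_{i+1} − x_{i+1}·y_i), indices taken mod 6.
Σ = (69) + (6) + (17) + (74) + (51.5) + (31.5) = 249
Signed area = Σ/2 = 124.5 (positive ⇒ counter-clockwise traversal).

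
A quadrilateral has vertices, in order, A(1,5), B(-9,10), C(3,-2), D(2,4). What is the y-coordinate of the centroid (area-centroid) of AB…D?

Apply Gauss's area formula. First the cross-terms c_i = x_i·y_{i+1} − x_{i+1}·y_i:
  55, -12, 16, 6  ⇒  2A = 65, A = 32.5.
Then Σ (y_i + y_{i+1})·c_i = 815, so ȳ = 815 / (6·32.5) = 163/39.

163/39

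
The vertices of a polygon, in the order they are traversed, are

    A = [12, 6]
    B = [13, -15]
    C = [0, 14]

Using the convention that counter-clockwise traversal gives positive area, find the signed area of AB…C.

Apply the shoelace formula: 2A = Σ (x_i·y_{i+1} − x_{i+1}·y_i), indices taken mod 3.
A→B: (12)(-15) − (13)(6) = -258
B→C: (13)(14) − (0)(-15) = 182
C→A: (0)(6) − (12)(14) = -168
Σ = -244
Signed area = Σ/2 = -122 (negative ⇒ clockwise traversal).

-122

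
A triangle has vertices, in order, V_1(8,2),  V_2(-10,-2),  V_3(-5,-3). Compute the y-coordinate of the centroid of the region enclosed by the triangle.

Apply the surveyor's formula. First the cross-terms c_i = x_i·y_{i+1} − x_{i+1}·y_i:
  4, 20, 14  ⇒  2A = 38, A = 19.
Then Σ (y_i + y_{i+1})·c_i = -114, so ȳ = -114 / (6·19) = -1.

-1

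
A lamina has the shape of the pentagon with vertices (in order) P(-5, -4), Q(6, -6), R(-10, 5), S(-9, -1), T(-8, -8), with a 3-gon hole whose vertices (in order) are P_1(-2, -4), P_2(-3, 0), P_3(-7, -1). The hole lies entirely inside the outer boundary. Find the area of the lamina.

Outer boundary:
Apply the shoelace formula: 2A = Σ (x_i·y_{i+1} − x_{i+1}·y_i), indices taken mod 5.
Cross-terms: 54, -30, 55, 64, -8  ⇒  Σ = 135
Area = |Σ|/2 = 67.5.
Hole:
Apply the shoelace formula: 2A = Σ (x_i·y_{i+1} − x_{i+1}·y_i), indices taken mod 3.
Σ = (-12) + (3) + (26) = 17
Area = |Σ|/2 = 8.5.
Net area = 67.5 − 8.5 = 59.

59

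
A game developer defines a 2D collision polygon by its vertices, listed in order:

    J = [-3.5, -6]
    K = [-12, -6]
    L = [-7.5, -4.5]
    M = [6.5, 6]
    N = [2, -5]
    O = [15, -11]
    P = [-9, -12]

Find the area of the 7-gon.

158.125

Apply the surveyor's formula: 2A = Σ (x_i·y_{i+1} − x_{i+1}·y_i), indices taken mod 7.
Cross-terms: -51, 9, -15.75, -44.5, 53, -279, 12  ⇒  Σ = -316.25
Area = |Σ|/2 = 158.125.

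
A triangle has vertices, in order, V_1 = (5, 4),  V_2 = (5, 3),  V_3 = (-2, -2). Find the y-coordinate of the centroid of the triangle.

5/3

Apply the shoelace formula. First the cross-terms c_i = x_i·y_{i+1} − x_{i+1}·y_i:
  -5, -4, 2  ⇒  2A = -7, A = -3.5.
Then Σ (y_i + y_{i+1})·c_i = -35, so ȳ = -35 / (6·(-3.5)) = 5/3.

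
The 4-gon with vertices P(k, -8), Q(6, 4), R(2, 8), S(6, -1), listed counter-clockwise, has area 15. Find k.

The doubled signed area Σ (x_i y_{i+1} − x_{i+1} y_i) is linear in k.
With k=0 it equals -10; the coefficient of k is 5 (from the two edges through P).
So 5·k + -10 = 2·15 = 30 ⇒ k = 8.

8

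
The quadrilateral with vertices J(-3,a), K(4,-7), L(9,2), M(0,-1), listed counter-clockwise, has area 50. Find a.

-5

Write out the shoelace sum; only the two edges meeting at J involve a:
2·Area = [(0·a − (-3)·(-1)) + ((-3)·(-7) − 4·a)] + 62
       = -4·a + 80 = 100
⇒ a = -5.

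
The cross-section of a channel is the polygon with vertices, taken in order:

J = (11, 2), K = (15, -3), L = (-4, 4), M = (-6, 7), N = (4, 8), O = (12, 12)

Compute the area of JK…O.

125.5

Apply the surveyor's formula: 2A = Σ (x_i·y_{i+1} − x_{i+1}·y_i), indices taken mod 6.
J→K: (11)(-3) − (15)(2) = -63
K→L: (15)(4) − (-4)(-3) = 48
L→M: (-4)(7) − (-6)(4) = -4
M→N: (-6)(8) − (4)(7) = -76
N→O: (4)(12) − (12)(8) = -48
O→J: (12)(2) − (11)(12) = -108
Σ = -251
Area = |Σ|/2 = 125.5.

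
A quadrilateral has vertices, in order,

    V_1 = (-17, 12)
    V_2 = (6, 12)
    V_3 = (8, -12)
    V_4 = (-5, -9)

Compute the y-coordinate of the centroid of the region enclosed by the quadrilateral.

499/263

Apply the shoelace formula. First the cross-terms c_i = x_i·y_{i+1} − x_{i+1}·y_i:
  -276, -168, -132, -213  ⇒  2A = -789, A = -394.5.
Then Σ (y_i + y_{i+1})·c_i = -4491, so ȳ = -4491 / (6·(-394.5)) = 499/263.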